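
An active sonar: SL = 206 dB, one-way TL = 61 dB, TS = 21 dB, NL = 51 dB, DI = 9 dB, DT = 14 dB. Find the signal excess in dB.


SE = SL - 2*TL + TS - NL + DI - DT = 206 - 2*61 + (21) - 51 + 9 - 14 = 49

49 dB


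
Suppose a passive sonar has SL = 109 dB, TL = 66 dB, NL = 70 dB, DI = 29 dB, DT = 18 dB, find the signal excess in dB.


SE = SL - TL - NL + DI - DT = 109 - 66 - 70 + 29 - 18 = -16

-16 dB


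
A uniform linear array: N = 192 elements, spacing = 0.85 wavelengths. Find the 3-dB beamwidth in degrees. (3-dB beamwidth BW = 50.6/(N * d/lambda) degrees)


0.31 deg


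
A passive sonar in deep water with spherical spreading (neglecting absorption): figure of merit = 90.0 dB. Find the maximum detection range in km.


At max range FOM = TL, so 20*log10(R) = 90.0
R = 10^(90.0/20) = 31622.78 m = 31.62 km

31.62 km


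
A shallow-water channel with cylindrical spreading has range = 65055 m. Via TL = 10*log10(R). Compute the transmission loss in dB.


TL = 10*log10(65055) = 48.13

48.13 dB


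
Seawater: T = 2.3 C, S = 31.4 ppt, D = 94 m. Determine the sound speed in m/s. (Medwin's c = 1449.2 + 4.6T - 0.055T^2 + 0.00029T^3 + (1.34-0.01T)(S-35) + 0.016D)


c = 1449.2 + 4.6*2.3 - 0.055*2.3^2 + 0.00029*2.3^3 + (1.34 - 0.01*2.3)*(31.4 - 35) + 0.016*94 = 1456.26

1456.26 m/s


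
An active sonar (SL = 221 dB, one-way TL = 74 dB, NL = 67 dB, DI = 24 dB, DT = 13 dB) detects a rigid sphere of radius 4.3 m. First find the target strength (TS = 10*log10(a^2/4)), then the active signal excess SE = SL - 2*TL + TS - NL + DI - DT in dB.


Step 1: TS = 10*log10(4.3^2/4) = 6.65 dB
Step 2: SE = SL - 2*TL + TS - NL + DI - DT = 221 - 2*74 + (6.65) - 67 + 24 - 13 = 23.65

23.65 dB


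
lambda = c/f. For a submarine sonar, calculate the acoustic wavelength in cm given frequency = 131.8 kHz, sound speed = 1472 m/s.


lambda = c/f = 1472 / 131800 = 0.0112 m = 1.12 cm

1.12 cm


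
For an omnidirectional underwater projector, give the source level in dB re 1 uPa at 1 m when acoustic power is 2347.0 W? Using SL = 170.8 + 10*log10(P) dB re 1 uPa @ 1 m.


SL = 170.8 + 10*log10(2347.0) = 170.8 + 33.71 = 204.51

204.51 dB


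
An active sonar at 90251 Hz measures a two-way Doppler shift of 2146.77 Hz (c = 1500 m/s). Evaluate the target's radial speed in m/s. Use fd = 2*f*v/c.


From fd = 2*f*v/c, v = c*fd/(2*f) = 1500 * 2146.77 / (2*90251) = 17.84

17.84 m/s


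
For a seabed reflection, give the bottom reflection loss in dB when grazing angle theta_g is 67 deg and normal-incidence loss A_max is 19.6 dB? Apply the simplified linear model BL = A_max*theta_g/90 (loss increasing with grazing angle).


BL = A_max * theta_g / 90 = 19.6 * 67 / 90 = 14.59

14.59 dB


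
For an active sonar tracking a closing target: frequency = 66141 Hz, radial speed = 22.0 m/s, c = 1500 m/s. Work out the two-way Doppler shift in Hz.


1940.14 Hz


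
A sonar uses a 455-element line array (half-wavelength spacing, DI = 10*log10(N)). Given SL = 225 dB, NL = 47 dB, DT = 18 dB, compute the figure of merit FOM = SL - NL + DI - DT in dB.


Step 1: DI = 10*log10(455) = 26.58 dB
Step 2: FOM = SL - NL + DI - DT = 225 - 47 + 26.58 - 18 = 186.58

186.58 dB


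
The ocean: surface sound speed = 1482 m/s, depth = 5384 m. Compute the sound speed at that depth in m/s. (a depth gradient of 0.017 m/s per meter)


c = 1482 + 0.017 * 5384 = 1573.528

1573.528 m/s


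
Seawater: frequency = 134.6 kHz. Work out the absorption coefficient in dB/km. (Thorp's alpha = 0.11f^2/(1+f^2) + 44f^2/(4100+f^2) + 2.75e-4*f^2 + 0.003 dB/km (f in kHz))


f^2 = 18117.16
alpha = 0.11*18117.16/(1+18117.16) + 44*18117.16/(4100+18117.16) + 2.75e-4*18117.16 + 0.003 = 40.975

40.975 dB/km


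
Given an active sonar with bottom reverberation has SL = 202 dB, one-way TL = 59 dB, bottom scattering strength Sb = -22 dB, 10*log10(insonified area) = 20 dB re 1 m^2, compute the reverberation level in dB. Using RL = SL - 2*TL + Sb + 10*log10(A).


RL = SL - 2*TL + Sb + 10*log10(A) = 202 - 2*59 + (-22) + 20 = 82

82 dB


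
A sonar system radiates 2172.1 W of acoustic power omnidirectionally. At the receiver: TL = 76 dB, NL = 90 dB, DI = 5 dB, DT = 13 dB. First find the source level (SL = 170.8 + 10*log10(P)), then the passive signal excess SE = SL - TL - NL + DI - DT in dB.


Step 1: SL = 170.8 + 10*log10(2172.1) = 204.17 dB
Step 2: SE = SL - TL - NL + DI - DT = 204.17 - 76 - 90 + 5 - 13 = 30.17

30.17 dB


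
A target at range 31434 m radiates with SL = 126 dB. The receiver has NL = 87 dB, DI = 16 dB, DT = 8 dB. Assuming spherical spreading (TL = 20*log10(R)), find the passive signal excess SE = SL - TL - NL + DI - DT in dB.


Step 1: TL = 20*log10(31434) = 89.95 dB
Step 2: SE = 126 - 89.95 - 87 + 16 - 8 = -42.95

-42.95 dB


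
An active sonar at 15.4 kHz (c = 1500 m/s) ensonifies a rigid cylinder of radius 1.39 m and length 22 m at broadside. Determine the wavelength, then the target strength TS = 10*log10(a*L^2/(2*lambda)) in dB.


Step 1: lambda = c/f = 1500/15400 = 0.0974 m
Step 2: TS = 10*log10(a*L^2/(2*lambda)) = 10*log10(1.39*22^2/(2*0.0974)) = 35.38

35.38 dB


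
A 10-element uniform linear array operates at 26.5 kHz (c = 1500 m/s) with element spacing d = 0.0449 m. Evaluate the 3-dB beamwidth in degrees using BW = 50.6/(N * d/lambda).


6.38 deg


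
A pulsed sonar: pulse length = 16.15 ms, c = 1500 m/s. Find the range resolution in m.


12.1125 m


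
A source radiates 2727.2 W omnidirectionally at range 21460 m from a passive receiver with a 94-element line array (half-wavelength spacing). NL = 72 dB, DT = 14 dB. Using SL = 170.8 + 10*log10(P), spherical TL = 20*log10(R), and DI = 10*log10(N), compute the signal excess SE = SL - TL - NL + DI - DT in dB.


Step 1: SL = 170.8 + 10*log10(2727.2) = 205.16 dB
Step 2: TL = 20*log10(21460) = 86.63 dB
Step 3: DI = 10*log10(94) = 19.73 dB
Step 4: SE = SL - TL - NL + DI - DT = 205.16 - 86.63 - 72 + 19.73 - 14 = 52.26

52.26 dB


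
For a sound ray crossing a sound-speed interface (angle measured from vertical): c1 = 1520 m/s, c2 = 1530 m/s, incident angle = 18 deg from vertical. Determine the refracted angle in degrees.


sin(theta2) = (c2/c1)*sin(theta1) = (1530/1520)*sin(18 deg) = 0.31105
theta2 = arcsin(0.31105) = 18.12

18.12 deg


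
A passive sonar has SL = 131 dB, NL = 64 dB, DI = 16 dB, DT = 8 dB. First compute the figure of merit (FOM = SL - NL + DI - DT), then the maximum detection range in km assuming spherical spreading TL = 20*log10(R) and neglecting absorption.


Step 1: FOM = SL - NL + DI - DT = 131 - 64 + 16 - 8 = 75 dB
Step 2: at max range FOM = TL = 20*log10(R), so R = 10^(75/20) = 5623.41 m = 5.62 km

5.62 km


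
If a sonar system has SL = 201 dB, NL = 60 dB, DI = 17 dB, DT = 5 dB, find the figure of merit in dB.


153 dB


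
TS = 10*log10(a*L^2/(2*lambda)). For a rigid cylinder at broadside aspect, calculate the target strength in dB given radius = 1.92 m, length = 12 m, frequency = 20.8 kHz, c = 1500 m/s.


lambda = 1500/20800 = 0.07212 m
TS = 10*log10(1.92*12^2/(2*0.07212)) = 32.83

32.83 dB


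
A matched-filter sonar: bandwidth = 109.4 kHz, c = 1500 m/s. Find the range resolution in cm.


0.69 cm


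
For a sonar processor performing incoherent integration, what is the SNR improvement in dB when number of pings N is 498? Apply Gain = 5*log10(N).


Gain = 5*log10(498) = 13.49

13.49 dB


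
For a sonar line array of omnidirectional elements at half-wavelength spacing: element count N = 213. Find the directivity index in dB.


DI = 10*log10(213) = 23.28

23.28 dB


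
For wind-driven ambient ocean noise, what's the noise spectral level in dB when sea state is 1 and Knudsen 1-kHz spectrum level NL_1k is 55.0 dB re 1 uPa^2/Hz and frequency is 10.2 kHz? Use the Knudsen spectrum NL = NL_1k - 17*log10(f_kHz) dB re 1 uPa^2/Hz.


NL = NL_1k - 17*log10(f_kHz) = 55.0 - 17*log10(10.2) = 55.0 - (17.15) = 37.85

37.85 dB


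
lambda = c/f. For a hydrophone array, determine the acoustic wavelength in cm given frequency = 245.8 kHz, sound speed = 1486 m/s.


lambda = c/f = 1486 / 245800 = 0.006 m = 0.6 cm

0.6 cm


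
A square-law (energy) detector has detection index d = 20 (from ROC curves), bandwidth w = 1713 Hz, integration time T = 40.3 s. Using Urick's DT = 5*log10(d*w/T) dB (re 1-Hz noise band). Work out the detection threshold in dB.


14.65 dB


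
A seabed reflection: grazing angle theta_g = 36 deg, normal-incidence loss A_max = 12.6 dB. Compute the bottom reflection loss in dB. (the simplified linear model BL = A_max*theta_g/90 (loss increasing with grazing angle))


5.04 dB


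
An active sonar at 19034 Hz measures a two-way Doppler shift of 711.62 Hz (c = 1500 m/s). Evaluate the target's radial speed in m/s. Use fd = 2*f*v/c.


From fd = 2*f*v/c, v = c*fd/(2*f) = 1500 * 711.62 / (2*19034) = 28.04

28.04 m/s


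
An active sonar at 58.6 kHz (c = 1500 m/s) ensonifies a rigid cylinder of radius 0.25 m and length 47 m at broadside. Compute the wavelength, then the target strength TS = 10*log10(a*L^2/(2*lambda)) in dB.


Step 1: lambda = c/f = 1500/58600 = 0.0256 m
Step 2: TS = 10*log10(a*L^2/(2*lambda)) = 10*log10(0.25*47^2/(2*0.0256)) = 40.33

40.33 dB


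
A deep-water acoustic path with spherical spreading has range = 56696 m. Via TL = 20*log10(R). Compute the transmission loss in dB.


95.07 dB


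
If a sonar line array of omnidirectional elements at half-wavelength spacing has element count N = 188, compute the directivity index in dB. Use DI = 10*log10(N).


DI = 10*log10(188) = 22.74

22.74 dB


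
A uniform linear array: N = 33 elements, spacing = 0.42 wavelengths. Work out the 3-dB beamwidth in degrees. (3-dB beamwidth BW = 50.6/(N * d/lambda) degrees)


BW = 50.6 / (33 * 0.42) = 50.6 / 13.86 = 3.65

3.65 deg


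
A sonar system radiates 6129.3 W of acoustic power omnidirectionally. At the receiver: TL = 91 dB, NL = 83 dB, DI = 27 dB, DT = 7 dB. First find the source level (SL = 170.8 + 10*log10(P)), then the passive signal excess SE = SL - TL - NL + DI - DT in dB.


Step 1: SL = 170.8 + 10*log10(6129.3) = 208.67 dB
Step 2: SE = SL - TL - NL + DI - DT = 208.67 - 91 - 83 + 27 - 7 = 54.67

54.67 dB


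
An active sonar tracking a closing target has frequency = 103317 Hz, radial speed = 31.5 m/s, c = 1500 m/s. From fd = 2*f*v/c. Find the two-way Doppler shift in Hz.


4339.31 Hz


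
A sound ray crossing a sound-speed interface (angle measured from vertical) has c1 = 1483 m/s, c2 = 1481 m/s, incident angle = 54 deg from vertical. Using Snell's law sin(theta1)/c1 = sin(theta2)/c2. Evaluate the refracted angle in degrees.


sin(theta2) = (c2/c1)*sin(theta1) = (1481/1483)*sin(54 deg) = 0.80793
theta2 = arcsin(0.80793) = 53.89

53.89 deg


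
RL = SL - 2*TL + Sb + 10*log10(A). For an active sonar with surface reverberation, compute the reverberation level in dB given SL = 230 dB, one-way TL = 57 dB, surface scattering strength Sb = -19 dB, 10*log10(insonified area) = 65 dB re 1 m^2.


RL = SL - 2*TL + Sb + 10*log10(A) = 230 - 2*57 + (-19) + 65 = 162

162 dB


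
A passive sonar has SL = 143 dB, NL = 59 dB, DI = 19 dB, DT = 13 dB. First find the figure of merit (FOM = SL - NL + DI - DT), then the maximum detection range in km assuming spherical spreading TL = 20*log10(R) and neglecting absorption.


Step 1: FOM = SL - NL + DI - DT = 143 - 59 + 19 - 13 = 90 dB
Step 2: at max range FOM = TL = 20*log10(R), so R = 10^(90/20) = 31622.78 m = 31.62 km

31.62 km


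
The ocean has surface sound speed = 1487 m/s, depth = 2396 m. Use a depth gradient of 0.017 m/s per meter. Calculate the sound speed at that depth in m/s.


c = 1487 + 0.017 * 2396 = 1527.732

1527.732 m/s


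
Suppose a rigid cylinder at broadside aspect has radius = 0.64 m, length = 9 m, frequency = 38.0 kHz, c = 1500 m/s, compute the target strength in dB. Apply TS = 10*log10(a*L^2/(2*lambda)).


lambda = 1500/38000 = 0.03947 m
TS = 10*log10(0.64*9^2/(2*0.03947)) = 28.17

28.17 dB


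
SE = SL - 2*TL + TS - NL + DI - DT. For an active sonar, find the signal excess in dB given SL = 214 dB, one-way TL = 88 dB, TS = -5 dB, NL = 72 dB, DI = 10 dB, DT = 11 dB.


SE = SL - 2*TL + TS - NL + DI - DT = 214 - 2*88 + (-5) - 72 + 10 - 11 = -40

-40 dB


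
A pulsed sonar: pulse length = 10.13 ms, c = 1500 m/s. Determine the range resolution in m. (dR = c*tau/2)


7.5975 m


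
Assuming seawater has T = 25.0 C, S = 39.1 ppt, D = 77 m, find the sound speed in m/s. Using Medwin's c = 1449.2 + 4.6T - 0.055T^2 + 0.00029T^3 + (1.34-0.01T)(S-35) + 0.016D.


c = 1449.2 + 4.6*25.0 - 0.055*25.0^2 + 0.00029*25.0^3 + (1.34 - 0.01*25.0)*(39.1 - 35) + 0.016*77 = 1540.06

1540.06 m/s


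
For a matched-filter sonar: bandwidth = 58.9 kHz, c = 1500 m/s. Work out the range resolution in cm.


dR = c/(2*BW) = 1500 / (2 * 58.9e3) = 0.0127 m = 1.27 cm

1.27 cm


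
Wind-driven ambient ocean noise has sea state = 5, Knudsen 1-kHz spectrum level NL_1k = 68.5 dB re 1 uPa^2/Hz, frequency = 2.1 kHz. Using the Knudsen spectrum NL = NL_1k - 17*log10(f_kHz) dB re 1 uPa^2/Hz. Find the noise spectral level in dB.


NL = NL_1k - 17*log10(f_kHz) = 68.5 - 17*log10(2.1) = 68.5 - (5.48) = 63.02

63.02 dB


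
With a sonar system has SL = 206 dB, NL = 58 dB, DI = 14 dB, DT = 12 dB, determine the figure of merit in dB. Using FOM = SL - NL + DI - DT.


FOM = SL - NL + DI - DT = 206 - 58 + 14 - 12 = 150

150 dB


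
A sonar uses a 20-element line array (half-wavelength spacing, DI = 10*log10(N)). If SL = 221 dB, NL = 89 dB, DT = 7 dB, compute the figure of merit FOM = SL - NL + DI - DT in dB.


Step 1: DI = 10*log10(20) = 13.01 dB
Step 2: FOM = SL - NL + DI - DT = 221 - 89 + 13.01 - 7 = 138.01

138.01 dB


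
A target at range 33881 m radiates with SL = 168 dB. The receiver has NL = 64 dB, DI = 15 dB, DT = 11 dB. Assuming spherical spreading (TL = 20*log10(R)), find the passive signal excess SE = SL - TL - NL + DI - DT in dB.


17.4 dB


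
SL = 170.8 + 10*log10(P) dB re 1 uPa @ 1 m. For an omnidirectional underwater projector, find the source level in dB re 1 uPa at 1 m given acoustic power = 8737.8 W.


SL = 170.8 + 10*log10(8737.8) = 170.8 + 39.41 = 210.21

210.21 dB


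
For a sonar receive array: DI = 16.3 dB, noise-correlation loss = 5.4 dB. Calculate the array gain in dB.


AG = DI - L_corr = 16.3 - 5.4 = 10.9

10.9 dB


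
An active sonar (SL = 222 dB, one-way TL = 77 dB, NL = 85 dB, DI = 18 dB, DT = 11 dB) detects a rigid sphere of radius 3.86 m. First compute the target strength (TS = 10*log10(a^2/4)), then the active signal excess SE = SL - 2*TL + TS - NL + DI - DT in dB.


Step 1: TS = 10*log10(3.86^2/4) = 5.71 dB
Step 2: SE = SL - 2*TL + TS - NL + DI - DT = 222 - 2*77 + (5.71) - 85 + 18 - 11 = -4.29

-4.29 dB


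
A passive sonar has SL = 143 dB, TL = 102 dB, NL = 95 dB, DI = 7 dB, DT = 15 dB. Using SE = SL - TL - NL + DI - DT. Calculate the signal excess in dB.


SE = SL - TL - NL + DI - DT = 143 - 102 - 95 + 7 - 15 = -62

-62 dB


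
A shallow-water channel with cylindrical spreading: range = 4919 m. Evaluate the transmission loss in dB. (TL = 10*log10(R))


TL = 10*log10(4919) = 36.92

36.92 dB


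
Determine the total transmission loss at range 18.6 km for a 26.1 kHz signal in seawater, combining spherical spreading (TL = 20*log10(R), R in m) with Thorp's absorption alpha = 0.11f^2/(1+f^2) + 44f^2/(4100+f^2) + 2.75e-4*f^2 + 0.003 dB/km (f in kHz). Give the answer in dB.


Step 1 (Thorp): alpha = 0.11*681.21/(1+681.21) + 44*681.21/(4100+681.21) + 2.75e-4*681.21 + 0.003 = 6.5691 dB/km
Step 2: TL_spread = 20*log10(18600) = 85.39 dB
Step 3: TL_abs = alpha*R = 6.5691 * 18.6 = 122.19 dB
Step 4: TL_total = 85.39 + 122.19 = 207.58

207.58 dB


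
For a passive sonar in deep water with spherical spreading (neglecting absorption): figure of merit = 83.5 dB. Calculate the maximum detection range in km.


At max range FOM = TL, so 20*log10(R) = 83.5
R = 10^(83.5/20) = 14962.36 m = 14.96 km

14.96 km


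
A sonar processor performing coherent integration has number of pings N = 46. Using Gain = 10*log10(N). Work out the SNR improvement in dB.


Gain = 10*log10(46) = 16.63

16.63 dB


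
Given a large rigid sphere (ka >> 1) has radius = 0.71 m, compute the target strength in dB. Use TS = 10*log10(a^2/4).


TS = 10*log10(0.71^2 / 4) = 10*log10(0.126025) = -9.0

-9.0 dB


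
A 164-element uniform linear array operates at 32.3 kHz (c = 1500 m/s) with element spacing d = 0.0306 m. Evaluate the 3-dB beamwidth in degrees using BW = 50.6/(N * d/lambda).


Step 1: lambda = 1500/32300 = 0.04644 m
Step 2: d/lambda = 0.0306/0.04644 = 0.6589
Step 3: BW = 50.6/(N * d/lambda) = 50.6/(164 * 0.6589) = 0.47

0.47 deg


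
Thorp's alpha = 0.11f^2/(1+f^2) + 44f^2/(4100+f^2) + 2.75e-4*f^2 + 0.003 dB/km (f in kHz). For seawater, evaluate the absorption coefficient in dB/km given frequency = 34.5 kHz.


f^2 = 1190.25
alpha = 0.11*1190.25/(1+1190.25) + 44*1190.25/(4100+1190.25) + 2.75e-4*1190.25 + 0.003 = 10.34

10.34 dB/km


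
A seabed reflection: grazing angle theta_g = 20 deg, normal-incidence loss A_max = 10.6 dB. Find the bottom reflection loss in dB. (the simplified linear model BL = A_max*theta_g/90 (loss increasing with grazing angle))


BL = A_max * theta_g / 90 = 10.6 * 20 / 90 = 2.36

2.36 dB


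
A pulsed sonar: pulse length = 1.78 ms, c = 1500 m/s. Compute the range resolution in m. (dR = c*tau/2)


dR = c*tau/2 = 1500 * 1.78e-3 / 2 = 1.335

1.335 m


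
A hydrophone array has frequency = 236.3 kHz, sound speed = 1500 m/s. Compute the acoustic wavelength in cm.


0.63 cm


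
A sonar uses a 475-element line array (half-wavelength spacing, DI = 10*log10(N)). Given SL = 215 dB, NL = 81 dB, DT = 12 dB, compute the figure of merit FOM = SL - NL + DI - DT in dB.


Step 1: DI = 10*log10(475) = 26.77 dB
Step 2: FOM = SL - NL + DI - DT = 215 - 81 + 26.77 - 12 = 148.77

148.77 dB


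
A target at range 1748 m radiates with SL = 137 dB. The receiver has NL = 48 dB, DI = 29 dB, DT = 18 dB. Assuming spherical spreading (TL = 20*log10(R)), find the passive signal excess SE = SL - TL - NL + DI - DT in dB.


Step 1: TL = 20*log10(1748) = 64.85 dB
Step 2: SE = 137 - 64.85 - 48 + 29 - 18 = 35.15

35.15 dB


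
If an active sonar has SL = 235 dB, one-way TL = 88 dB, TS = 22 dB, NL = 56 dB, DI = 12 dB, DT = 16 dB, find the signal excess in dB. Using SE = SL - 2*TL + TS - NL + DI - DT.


21 dB


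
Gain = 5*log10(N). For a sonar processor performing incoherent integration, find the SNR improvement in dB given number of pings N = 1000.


Gain = 5*log10(1000) = 15.0

15.0 dB


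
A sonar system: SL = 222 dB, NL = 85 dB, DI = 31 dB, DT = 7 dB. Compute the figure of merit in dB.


161 dB


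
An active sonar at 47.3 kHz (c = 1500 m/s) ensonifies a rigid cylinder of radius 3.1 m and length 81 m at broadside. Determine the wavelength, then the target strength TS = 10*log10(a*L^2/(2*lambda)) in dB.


Step 1: lambda = c/f = 1500/47300 = 0.03171 m
Step 2: TS = 10*log10(a*L^2/(2*lambda)) = 10*log10(3.1*81^2/(2*0.03171)) = 55.06

55.06 dB


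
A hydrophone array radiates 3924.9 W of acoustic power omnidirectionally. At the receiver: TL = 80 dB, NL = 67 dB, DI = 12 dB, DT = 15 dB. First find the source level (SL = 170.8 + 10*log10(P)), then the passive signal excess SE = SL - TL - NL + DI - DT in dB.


Step 1: SL = 170.8 + 10*log10(3924.9) = 206.74 dB
Step 2: SE = SL - TL - NL + DI - DT = 206.74 - 80 - 67 + 12 - 15 = 56.74

56.74 dB


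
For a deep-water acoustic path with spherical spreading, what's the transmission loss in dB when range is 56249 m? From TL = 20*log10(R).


TL = 20*log10(56249) = 95.0

95.0 dB


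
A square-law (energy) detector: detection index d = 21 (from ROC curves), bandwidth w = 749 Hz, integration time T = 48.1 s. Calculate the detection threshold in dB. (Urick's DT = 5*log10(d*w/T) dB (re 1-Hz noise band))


12.57 dB


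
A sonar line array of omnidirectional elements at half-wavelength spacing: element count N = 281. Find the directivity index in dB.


24.49 dB


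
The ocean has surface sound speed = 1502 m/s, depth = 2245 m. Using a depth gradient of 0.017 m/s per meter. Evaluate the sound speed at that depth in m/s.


1540.165 m/s


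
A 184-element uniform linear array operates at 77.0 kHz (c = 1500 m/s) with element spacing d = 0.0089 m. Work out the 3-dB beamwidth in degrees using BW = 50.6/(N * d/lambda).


0.6 deg


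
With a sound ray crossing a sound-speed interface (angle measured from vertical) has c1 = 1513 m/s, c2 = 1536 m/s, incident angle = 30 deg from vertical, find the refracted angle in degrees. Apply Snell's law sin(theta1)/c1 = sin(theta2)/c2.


sin(theta2) = (c2/c1)*sin(theta1) = (1536/1513)*sin(30 deg) = 0.5076
theta2 = arcsin(0.5076) = 30.5

30.5 deg


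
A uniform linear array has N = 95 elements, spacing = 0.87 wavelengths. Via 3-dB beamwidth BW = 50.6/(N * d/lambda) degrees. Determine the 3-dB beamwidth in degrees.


BW = 50.6 / (95 * 0.87) = 50.6 / 82.65 = 0.61

0.61 deg


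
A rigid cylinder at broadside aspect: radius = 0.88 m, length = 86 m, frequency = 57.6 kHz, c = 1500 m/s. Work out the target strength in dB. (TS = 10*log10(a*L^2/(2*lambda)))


50.97 dB


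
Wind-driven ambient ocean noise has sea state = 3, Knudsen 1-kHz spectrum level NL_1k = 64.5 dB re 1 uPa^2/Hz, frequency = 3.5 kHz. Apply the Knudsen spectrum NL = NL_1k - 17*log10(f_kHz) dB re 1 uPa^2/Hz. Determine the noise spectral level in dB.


NL = NL_1k - 17*log10(f_kHz) = 64.5 - 17*log10(3.5) = 64.5 - (9.25) = 55.25

55.25 dB


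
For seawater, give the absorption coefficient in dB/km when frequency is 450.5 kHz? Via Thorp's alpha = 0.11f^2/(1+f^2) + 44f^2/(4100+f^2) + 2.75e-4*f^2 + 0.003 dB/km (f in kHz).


f^2 = 202950.25
alpha = 0.11*202950.25/(1+202950.25) + 44*202950.25/(4100+202950.25) + 2.75e-4*202950.25 + 0.003 = 99.053

99.053 dB/km


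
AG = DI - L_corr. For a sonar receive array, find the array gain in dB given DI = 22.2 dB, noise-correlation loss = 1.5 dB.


20.7 dB


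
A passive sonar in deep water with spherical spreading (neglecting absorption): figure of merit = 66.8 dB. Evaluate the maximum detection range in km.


2.19 km


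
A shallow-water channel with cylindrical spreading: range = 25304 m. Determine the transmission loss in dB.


TL = 10*log10(25304) = 44.03

44.03 dB


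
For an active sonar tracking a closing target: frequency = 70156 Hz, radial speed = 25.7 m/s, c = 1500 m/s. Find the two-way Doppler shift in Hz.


fd = 2*f*v/c = 2 * 70156 * 25.7 / 1500 = 2404.01

2404.01 Hz


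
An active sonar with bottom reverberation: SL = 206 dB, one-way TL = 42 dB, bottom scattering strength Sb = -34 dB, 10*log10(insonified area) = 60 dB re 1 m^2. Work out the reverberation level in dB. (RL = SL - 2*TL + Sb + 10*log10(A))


148 dB


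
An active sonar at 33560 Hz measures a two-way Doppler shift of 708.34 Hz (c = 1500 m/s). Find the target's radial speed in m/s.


From fd = 2*f*v/c, v = c*fd/(2*f) = 1500 * 708.34 / (2*33560) = 15.83

15.83 m/s


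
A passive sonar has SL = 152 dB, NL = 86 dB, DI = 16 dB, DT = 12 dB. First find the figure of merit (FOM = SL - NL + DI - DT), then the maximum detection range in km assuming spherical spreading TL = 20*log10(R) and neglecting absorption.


Step 1: FOM = SL - NL + DI - DT = 152 - 86 + 16 - 12 = 70 dB
Step 2: at max range FOM = TL = 20*log10(R), so R = 10^(70/20) = 3162.28 m = 3.16 km

3.16 km


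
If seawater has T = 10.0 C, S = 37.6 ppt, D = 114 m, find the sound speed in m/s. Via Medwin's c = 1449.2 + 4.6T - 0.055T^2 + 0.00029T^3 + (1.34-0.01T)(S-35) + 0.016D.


1495.04 m/s


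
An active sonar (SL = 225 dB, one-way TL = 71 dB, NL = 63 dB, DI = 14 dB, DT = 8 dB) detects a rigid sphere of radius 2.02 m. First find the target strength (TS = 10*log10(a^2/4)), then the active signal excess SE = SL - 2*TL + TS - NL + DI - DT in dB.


Step 1: TS = 10*log10(2.02^2/4) = 0.09 dB
Step 2: SE = SL - 2*TL + TS - NL + DI - DT = 225 - 2*71 + (0.09) - 63 + 14 - 8 = 26.09

26.09 dB


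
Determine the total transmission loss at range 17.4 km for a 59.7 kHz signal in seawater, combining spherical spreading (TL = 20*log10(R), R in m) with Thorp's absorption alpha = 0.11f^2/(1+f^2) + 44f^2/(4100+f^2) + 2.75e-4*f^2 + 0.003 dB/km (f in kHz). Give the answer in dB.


Step 1 (Thorp): alpha = 0.11*3564.09/(1+3564.09) + 44*3564.09/(4100+3564.09) + 2.75e-4*3564.09 + 0.003 = 21.5547 dB/km
Step 2: TL_spread = 20*log10(17400) = 84.81 dB
Step 3: TL_abs = alpha*R = 21.5547 * 17.4 = 375.05 dB
Step 4: TL_total = 84.81 + 375.05 = 459.86

459.86 dB


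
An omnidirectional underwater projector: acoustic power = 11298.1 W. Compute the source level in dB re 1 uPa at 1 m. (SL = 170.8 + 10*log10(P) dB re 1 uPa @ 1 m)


SL = 170.8 + 10*log10(11298.1) = 170.8 + 40.53 = 211.33

211.33 dB


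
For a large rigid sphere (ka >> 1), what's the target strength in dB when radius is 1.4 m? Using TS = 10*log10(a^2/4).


-3.1 dB


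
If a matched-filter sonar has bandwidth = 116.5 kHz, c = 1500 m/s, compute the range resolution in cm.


dR = c/(2*BW) = 1500 / (2 * 116.5e3) = 0.0064 m = 0.64 cm

0.64 cm


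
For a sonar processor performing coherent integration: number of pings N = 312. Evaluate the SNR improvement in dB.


Gain = 10*log10(312) = 24.94

24.94 dB


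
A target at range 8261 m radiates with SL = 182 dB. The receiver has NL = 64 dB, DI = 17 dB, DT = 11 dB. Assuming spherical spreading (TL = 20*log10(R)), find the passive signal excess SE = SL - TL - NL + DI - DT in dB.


Step 1: TL = 20*log10(8261) = 78.34 dB
Step 2: SE = 182 - 78.34 - 64 + 17 - 11 = 45.66

45.66 dB


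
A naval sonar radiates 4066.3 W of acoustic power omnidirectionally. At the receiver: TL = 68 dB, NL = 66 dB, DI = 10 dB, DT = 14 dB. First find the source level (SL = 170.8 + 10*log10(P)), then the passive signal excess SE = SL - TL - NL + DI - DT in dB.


Step 1: SL = 170.8 + 10*log10(4066.3) = 206.89 dB
Step 2: SE = SL - TL - NL + DI - DT = 206.89 - 68 - 66 + 10 - 14 = 68.89

68.89 dB


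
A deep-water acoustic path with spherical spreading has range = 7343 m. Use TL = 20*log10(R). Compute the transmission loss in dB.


77.32 dB


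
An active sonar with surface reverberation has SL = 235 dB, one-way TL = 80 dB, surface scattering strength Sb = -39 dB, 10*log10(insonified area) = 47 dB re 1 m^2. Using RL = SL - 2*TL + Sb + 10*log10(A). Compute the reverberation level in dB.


83 dB


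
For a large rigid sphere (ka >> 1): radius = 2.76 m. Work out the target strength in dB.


TS = 10*log10(2.76^2 / 4) = 10*log10(1.9044) = 2.8

2.8 dB


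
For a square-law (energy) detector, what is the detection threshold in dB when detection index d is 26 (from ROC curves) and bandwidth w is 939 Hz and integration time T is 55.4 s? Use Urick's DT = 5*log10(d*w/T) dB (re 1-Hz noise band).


13.22 dB


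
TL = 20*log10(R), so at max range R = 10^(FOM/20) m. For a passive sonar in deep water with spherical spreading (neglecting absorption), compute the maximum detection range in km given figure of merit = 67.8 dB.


2.45 km


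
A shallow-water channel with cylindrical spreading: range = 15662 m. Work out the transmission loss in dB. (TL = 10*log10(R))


TL = 10*log10(15662) = 41.95

41.95 dB


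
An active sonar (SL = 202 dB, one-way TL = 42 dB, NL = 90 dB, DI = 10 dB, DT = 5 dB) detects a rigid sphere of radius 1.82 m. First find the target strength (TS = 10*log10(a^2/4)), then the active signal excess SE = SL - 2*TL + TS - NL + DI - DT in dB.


Step 1: TS = 10*log10(1.82^2/4) = -0.82 dB
Step 2: SE = SL - 2*TL + TS - NL + DI - DT = 202 - 2*42 + (-0.82) - 90 + 10 - 5 = 32.18

32.18 dB


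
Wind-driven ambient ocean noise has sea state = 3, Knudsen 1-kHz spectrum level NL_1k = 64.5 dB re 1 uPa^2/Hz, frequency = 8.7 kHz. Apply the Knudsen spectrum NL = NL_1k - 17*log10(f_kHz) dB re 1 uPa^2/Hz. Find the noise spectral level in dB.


NL = NL_1k - 17*log10(f_kHz) = 64.5 - 17*log10(8.7) = 64.5 - (15.97) = 48.53

48.53 dB


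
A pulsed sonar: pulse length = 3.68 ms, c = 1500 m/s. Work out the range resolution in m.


dR = c*tau/2 = 1500 * 3.68e-3 / 2 = 2.76

2.76 m


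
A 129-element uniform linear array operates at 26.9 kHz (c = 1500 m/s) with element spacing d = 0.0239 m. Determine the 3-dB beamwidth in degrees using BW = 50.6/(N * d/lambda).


Step 1: lambda = 1500/26900 = 0.05576 m
Step 2: d/lambda = 0.0239/0.05576 = 0.4286
Step 3: BW = 50.6/(N * d/lambda) = 50.6/(129 * 0.4286) = 0.92

0.92 deg


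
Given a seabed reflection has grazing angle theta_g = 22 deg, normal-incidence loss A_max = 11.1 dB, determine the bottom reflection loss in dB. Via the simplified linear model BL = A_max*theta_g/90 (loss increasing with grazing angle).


BL = A_max * theta_g / 90 = 11.1 * 22 / 90 = 2.71

2.71 dB


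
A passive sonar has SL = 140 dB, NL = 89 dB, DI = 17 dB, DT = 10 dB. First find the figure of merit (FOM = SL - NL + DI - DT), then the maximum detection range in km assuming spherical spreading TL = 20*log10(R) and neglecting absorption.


Step 1: FOM = SL - NL + DI - DT = 140 - 89 + 17 - 10 = 58 dB
Step 2: at max range FOM = TL = 20*log10(R), so R = 10^(58/20) = 794.33 m = 0.79 km

0.79 km


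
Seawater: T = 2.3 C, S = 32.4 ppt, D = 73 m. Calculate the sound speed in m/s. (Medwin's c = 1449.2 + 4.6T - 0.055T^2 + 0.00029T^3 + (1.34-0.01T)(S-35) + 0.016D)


c = 1449.2 + 4.6*2.3 - 0.055*2.3^2 + 0.00029*2.3^3 + (1.34 - 0.01*2.3)*(32.4 - 35) + 0.016*73 = 1457.24

1457.24 m/s


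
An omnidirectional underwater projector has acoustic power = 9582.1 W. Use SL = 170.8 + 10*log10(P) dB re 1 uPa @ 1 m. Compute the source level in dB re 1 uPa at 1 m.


210.61 dB


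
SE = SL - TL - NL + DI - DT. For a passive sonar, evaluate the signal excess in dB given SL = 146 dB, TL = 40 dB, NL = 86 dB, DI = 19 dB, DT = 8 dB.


SE = SL - TL - NL + DI - DT = 146 - 40 - 86 + 19 - 8 = 31

31 dB


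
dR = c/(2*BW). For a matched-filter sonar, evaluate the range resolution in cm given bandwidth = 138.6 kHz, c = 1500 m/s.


dR = c/(2*BW) = 1500 / (2 * 138.6e3) = 0.0054 m = 0.54 cm

0.54 cm


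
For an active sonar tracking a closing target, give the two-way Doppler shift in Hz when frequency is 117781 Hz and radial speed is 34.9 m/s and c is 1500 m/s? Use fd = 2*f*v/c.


fd = 2*f*v/c = 2 * 117781 * 34.9 / 1500 = 5480.74

5480.74 Hz


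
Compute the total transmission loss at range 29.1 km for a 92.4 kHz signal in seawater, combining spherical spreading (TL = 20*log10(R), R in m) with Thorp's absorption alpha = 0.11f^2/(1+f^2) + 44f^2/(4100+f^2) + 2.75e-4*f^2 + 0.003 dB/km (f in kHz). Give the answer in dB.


Step 1 (Thorp): alpha = 0.11*8537.76/(1+8537.76) + 44*8537.76/(4100+8537.76) + 2.75e-4*8537.76 + 0.003 = 32.1862 dB/km
Step 2: TL_spread = 20*log10(29100) = 89.28 dB
Step 3: TL_abs = alpha*R = 32.1862 * 29.1 = 936.62 dB
Step 4: TL_total = 89.28 + 936.62 = 1025.9

1025.9 dB


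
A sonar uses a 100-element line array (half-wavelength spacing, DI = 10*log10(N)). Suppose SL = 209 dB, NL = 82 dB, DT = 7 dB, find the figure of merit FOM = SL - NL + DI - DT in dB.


140.0 dB


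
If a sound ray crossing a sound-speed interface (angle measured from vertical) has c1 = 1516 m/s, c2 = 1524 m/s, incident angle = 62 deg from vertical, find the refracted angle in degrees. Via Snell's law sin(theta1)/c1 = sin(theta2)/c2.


62.57 deg


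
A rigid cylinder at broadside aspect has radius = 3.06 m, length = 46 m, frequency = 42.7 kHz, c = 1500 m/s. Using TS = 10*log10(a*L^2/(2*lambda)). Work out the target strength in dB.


lambda = 1500/42700 = 0.03513 m
TS = 10*log10(3.06*46^2/(2*0.03513)) = 49.65

49.65 dB


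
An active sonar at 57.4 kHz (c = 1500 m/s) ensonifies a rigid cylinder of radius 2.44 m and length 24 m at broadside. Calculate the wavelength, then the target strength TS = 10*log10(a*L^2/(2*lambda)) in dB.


Step 1: lambda = c/f = 1500/57400 = 0.02613 m
Step 2: TS = 10*log10(a*L^2/(2*lambda)) = 10*log10(2.44*24^2/(2*0.02613)) = 44.3

44.3 dB


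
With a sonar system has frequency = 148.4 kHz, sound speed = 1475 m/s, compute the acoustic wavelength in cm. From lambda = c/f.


0.99 cm


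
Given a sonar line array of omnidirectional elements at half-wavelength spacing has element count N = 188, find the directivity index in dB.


22.74 dB


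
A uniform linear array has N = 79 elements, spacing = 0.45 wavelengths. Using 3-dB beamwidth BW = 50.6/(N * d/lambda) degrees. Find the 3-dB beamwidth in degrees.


BW = 50.6 / (79 * 0.45) = 50.6 / 35.55 = 1.42

1.42 deg


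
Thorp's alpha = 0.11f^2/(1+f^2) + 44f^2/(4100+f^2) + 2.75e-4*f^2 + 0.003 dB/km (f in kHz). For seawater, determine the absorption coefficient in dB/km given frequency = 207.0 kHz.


f^2 = 42849.0
alpha = 0.11*42849.0/(1+42849.0) + 44*42849.0/(4100+42849.0) + 2.75e-4*42849.0 + 0.003 = 52.054

52.054 dB/km


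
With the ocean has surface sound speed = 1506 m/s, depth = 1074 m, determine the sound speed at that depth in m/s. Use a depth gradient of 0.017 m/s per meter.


1524.258 m/s


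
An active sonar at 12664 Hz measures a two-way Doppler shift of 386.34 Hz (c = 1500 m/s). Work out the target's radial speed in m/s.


From fd = 2*f*v/c, v = c*fd/(2*f) = 1500 * 386.34 / (2*12664) = 22.88

22.88 m/s


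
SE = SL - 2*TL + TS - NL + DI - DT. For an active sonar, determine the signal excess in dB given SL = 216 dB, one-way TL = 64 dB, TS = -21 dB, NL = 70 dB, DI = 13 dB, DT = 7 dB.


SE = SL - 2*TL + TS - NL + DI - DT = 216 - 2*64 + (-21) - 70 + 13 - 7 = 3

3 dB


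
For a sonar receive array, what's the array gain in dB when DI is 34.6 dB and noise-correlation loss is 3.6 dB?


AG = DI - L_corr = 34.6 - 3.6 = 31.0

31.0 dB


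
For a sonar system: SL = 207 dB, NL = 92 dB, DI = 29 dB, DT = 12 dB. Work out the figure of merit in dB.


FOM = SL - NL + DI - DT = 207 - 92 + 29 - 12 = 132

132 dB


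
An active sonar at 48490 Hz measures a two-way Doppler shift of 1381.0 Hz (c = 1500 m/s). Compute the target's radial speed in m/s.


21.36 m/s


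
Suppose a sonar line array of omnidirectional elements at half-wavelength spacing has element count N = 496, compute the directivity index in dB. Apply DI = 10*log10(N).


26.95 dB


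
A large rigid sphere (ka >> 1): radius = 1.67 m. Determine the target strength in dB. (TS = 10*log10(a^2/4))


TS = 10*log10(1.67^2 / 4) = 10*log10(0.697225) = -1.57

-1.57 dB


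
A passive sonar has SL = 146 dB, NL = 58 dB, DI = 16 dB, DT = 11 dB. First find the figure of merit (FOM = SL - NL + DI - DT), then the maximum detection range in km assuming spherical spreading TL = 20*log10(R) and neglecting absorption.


Step 1: FOM = SL - NL + DI - DT = 146 - 58 + 16 - 11 = 93 dB
Step 2: at max range FOM = TL = 20*log10(R), so R = 10^(93/20) = 44668.36 m = 44.67 km

44.67 km


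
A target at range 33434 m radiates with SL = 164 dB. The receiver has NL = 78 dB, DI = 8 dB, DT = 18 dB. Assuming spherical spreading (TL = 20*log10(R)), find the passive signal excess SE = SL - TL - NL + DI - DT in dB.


Step 1: TL = 20*log10(33434) = 90.48 dB
Step 2: SE = 164 - 90.48 - 78 + 8 - 18 = -14.48

-14.48 dB


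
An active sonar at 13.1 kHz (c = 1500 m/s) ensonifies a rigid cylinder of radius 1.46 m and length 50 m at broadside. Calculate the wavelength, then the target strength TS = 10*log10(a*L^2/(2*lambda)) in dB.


Step 1: lambda = c/f = 1500/13100 = 0.1145 m
Step 2: TS = 10*log10(a*L^2/(2*lambda)) = 10*log10(1.46*50^2/(2*0.1145)) = 42.02

42.02 dB


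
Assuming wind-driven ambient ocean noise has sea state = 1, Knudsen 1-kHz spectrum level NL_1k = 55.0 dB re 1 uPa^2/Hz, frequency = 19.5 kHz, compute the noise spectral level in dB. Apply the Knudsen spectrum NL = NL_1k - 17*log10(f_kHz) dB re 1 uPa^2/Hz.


NL = NL_1k - 17*log10(f_kHz) = 55.0 - 17*log10(19.5) = 55.0 - (21.93) = 33.07

33.07 dB


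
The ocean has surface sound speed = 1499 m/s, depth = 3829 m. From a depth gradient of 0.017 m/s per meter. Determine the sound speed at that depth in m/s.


c = 1499 + 0.017 * 3829 = 1564.093

1564.093 m/s


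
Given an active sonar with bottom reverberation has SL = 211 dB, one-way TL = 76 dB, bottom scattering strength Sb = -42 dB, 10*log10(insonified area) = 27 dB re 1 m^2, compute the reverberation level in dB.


44 dB


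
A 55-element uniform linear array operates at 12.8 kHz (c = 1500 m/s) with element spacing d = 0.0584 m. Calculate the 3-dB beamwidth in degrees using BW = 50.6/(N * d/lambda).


1.85 deg


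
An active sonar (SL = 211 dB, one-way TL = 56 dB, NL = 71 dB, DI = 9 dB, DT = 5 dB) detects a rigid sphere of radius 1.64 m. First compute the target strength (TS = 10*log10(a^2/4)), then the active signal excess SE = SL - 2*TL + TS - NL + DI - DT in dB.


Step 1: TS = 10*log10(1.64^2/4) = -1.72 dB
Step 2: SE = SL - 2*TL + TS - NL + DI - DT = 211 - 2*56 + (-1.72) - 71 + 9 - 5 = 30.28

30.28 dB


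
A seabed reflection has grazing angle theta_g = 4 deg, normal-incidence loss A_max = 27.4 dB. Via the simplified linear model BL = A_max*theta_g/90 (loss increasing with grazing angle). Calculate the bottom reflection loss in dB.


BL = A_max * theta_g / 90 = 27.4 * 4 / 90 = 1.22

1.22 dB


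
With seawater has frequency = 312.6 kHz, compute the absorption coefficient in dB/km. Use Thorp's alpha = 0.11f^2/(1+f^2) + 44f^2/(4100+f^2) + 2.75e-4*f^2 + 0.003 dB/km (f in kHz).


f^2 = 97718.76
alpha = 0.11*97718.76/(1+97718.76) + 44*97718.76/(4100+97718.76) + 2.75e-4*97718.76 + 0.003 = 69.214

69.214 dB/km


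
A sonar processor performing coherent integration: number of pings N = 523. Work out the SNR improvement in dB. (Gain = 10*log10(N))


27.19 dB


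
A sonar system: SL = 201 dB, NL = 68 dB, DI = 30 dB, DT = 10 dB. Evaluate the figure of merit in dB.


153 dB


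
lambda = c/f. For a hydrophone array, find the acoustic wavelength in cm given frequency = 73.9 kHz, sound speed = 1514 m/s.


lambda = c/f = 1514 / 73900 = 0.0205 m = 2.05 cm

2.05 cm


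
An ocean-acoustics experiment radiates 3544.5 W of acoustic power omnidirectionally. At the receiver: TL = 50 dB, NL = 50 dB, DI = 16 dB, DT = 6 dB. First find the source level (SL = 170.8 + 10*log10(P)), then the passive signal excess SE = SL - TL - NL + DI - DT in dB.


Step 1: SL = 170.8 + 10*log10(3544.5) = 206.3 dB
Step 2: SE = SL - TL - NL + DI - DT = 206.3 - 50 - 50 + 16 - 6 = 116.3

116.3 dB


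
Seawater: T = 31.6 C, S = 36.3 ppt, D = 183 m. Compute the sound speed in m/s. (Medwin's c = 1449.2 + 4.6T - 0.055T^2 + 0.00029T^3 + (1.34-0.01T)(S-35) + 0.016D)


1553.05 m/s


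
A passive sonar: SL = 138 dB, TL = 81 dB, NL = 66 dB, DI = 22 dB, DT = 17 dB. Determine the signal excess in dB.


-4 dB


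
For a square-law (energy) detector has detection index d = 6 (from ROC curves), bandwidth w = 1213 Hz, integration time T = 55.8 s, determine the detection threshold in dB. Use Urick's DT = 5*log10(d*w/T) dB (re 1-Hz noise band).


10.58 dB


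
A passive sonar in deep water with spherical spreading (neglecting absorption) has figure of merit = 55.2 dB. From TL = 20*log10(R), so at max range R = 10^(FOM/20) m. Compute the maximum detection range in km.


0.58 km


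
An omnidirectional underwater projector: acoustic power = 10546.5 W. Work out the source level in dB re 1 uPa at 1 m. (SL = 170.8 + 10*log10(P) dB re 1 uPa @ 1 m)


SL = 170.8 + 10*log10(10546.5) = 170.8 + 40.23 = 211.03

211.03 dB


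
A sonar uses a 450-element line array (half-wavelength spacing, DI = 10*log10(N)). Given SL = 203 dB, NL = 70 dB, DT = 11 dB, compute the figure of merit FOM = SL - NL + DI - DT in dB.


148.53 dB
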